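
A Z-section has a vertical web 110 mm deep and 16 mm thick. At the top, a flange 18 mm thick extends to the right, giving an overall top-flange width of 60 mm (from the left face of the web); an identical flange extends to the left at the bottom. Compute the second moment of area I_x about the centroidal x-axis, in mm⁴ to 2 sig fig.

Break the section into simple shapes (no overlaps), measuring from the bottom-left corner of the bounding box.
Web: 16 × 110, A = 1 760 mm², y = 55 mm, Ī = 1 774 667 mm⁴.
Top flange (beyond web): 44 × 18, A = 792 mm², y = 101 mm, Ī = 21 384 mm⁴.
Bottom flange (beyond web): 44 × 18, A = 792 mm², y = 9 mm, Ī = 21 384 mm⁴.
Centroid: ȳ = ΣA·y / ΣA = 55 mm.
Transfer each piece to the centroidal x-axis using Ī + A·d² with d = y − 55:
  web: d = 0 mm → contributes +1 774 667 mm⁴
  top flange (beyond web): d = 46 mm → contributes +1 697 256 mm⁴
  bottom flange (beyond web): d = -46 mm → contributes +1 697 256 mm⁴
Total I = 5 169 179 mm⁴.

I_x ≈ 5.2 × 10⁶ mm⁴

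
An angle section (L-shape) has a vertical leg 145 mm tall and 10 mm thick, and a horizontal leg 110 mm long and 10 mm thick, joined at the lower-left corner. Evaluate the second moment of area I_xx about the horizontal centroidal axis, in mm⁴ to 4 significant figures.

Break the section into simple shapes (no overlaps), measuring from the bottom-left corner of the bounding box.
Vertical leg: 10 × 145, A = 1 450 mm², y = 72.5 mm, Ī = 2 540 521 mm⁴.
Horizontal leg (remainder): 100 × 10, A = 1 000 mm², y = 5 mm, Ī = 8333.33 mm⁴.
Centroid: ȳ = ΣA·y / ΣA = 44.949 mm.
Transfer each piece to the horizontal centroidal axis using Ī + A·d² with d = y − 44.949:
  vertical leg: d = 27.551 mm → contributes +3 641 156 mm⁴
  horizontal leg (remainder): d = -39.949 mm → contributes +1 604 254 mm⁴
Total I = 5 245 410 mm⁴.

I_xx ≈ 5.245 × 10⁶ mm⁴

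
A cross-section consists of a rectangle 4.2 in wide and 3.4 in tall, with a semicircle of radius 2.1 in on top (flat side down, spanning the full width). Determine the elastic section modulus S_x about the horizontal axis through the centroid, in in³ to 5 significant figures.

Treat the section as a set of non-overlapping primitives; coordinates are from the bounding-box lower-left.
Rectangular body: 4.2 × 3.4, A = 14.28 in², y = 1.7 in, Ī = 13.7564 in⁴.
Semicircular cap: semicircle r = 2.1, A = 6.927212 in², y = 4.291268 in, Ī = 2.134564 in⁴.
Centroid: ȳ = ΣA·y / ΣA = 2.546422 in.
Transfer each piece to the horizontal axis through the centroid using Ī + A·d² with d = y − 2.546422:
  rectangular body: d = -0.8464224 in → contributes +23.98703 in⁴
  semicircular cap: d = 1.744845 in → contributes +23.22436 in⁴
Total I = 47.21139 in⁴.
Extreme fibre distance c = 2.953578 in; S = I/c = 15.98448 in³.

S_x ≈ 15.984 in³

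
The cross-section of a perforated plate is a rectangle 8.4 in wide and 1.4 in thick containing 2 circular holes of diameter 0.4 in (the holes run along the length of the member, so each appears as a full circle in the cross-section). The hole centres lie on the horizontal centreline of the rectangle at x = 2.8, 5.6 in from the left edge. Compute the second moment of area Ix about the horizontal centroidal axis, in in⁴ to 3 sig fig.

Treat the section as a set of non-overlapping primitives; coordinates are from the bounding-box lower-left.
Plate: 8.4 × 1.4, A = 11.76 in², y = 0.7 in, Ī = 1.9208 in⁴.
Hole 1 (subtracted): ⌀0.4, A = 0.12566 in², y = 0.7 in, Ī = 0.0012566 in⁴.
Hole 2 (subtracted): ⌀0.4, A = 0.12566 in², y = 0.7 in, Ī = 0.0012566 in⁴.
By symmetry the centroid is at mid-height, ȳ = 0.7 in.
All pieces are centred on the horizontal centroidal axis, so I = ΣĪ (holes subtracted) = 1.9183 in⁴.

Ix ≈ 1.92 in⁴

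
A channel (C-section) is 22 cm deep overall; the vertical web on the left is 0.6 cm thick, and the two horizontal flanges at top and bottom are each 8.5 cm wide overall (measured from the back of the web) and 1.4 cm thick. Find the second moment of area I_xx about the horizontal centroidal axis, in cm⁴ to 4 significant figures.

I_xx ≈ 2883 cm⁴

Split into non-overlapping primitives; take the origin at the lower-left of the bounding box.
Web: 0.6 × 22, A = 13.2 cm², y = 11 cm, Ī = 532.4 cm⁴.
Top flange (beyond web): 7.9 × 1.4, A = 11.06 cm², y = 21.3 cm, Ī = 1.80647 cm⁴.
Bottom flange (beyond web): 7.9 × 1.4, A = 11.06 cm², y = 0.7 cm, Ī = 1.80647 cm⁴.
By symmetry the centroid is at mid-height, ȳ = 11 cm.
Transfer each piece to the horizontal centroidal axis using Ī + A·d² with d = y − 11:
  web: d = 0 cm → contributes +532.4 cm⁴
  top flange (beyond web): d = 10.3 cm → contributes +1175.16 cm⁴
  bottom flange (beyond web): d = -10.3 cm → contributes +1175.16 cm⁴
Total I = 2882.72 cm⁴.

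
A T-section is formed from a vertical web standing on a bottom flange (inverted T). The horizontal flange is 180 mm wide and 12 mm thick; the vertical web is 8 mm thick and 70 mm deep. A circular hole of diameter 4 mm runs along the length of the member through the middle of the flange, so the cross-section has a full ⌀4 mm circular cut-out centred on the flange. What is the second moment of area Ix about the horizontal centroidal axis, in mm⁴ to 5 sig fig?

Decompose the section into non-overlapping parts with the origin at the bottom-left of its bounding rectangle.
Flange: 180 × 12, A = 2 160 mm², y = 6 mm, Ī = 25 920 mm⁴.
Web: 8 × 70, A = 560 mm², y = 47 mm, Ī = 228666.7 mm⁴.
Hole (subtracted): ⌀4, A = 12.56637 mm², y = 6 mm, Ī = 12.56637 mm⁴.
Centroid: ȳ = ΣA·y / ΣA = 14.48036 mm.
Transfer each piece to the horizontal centroidal axis using Ī + A·d² with d = y − 14.48036:
  flange: d = -8.480356 mm → contributes +181259.5 mm⁴
  web: d = 32.51964 mm → contributes +820881.9 mm⁴
  hole: d = -8.480356 mm → contributes −916.2949 mm⁴
Total I = 1 001 225 mm⁴.

Ix ≈ 1.0012 × 10⁶ mm⁴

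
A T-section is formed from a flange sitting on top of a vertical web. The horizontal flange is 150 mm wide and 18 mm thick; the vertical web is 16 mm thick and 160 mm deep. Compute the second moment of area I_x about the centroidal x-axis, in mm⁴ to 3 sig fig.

Split into non-overlapping primitives; take the origin at the lower-left of the bounding box.
Flange: 150 × 18, A = 2 700 mm², y = 169 mm, Ī = 72 900 mm⁴.
Web: 16 × 160, A = 2 560 mm², y = 80 mm, Ī = 5 461 333 mm⁴.
Centroid: ȳ = ΣA·y / ΣA = 125.68 mm.
Transfer each piece to the centroidal x-axis using Ī + A·d² with d = y − 125.68:
  flange: d = 43.316 mm → contributes +5 138 749 mm⁴
  web: d = -45.684 mm → contributes +10 804 221 mm⁴
Total I = 15 942 969 mm⁴.

I_x ≈ 1.59 × 10⁷ mm⁴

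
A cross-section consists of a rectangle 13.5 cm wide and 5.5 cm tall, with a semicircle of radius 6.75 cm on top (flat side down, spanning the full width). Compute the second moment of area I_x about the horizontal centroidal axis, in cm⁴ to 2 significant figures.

I_x ≈ 1600 cm⁴

Break the section into simple shapes (no overlaps), measuring from the bottom-left corner of the bounding box.
Rectangular body: 13.5 × 5.5, A = 74.25 cm², y = 2.75 cm, Ī = 187.2 cm⁴.
Semicircular cap: semicircle r = 6.75, A = 71.57 cm², y = 8.365 cm, Ī = 227.8 cm⁴.
Centroid: ȳ = ΣA·y / ΣA = 5.506 cm.
Transfer each piece to the horizontal centroidal axis using Ī + A·d² with d = y − 5.506:
  rectangular body: d = -2.756 cm → contributes +751.1 cm⁴
  semicircular cap: d = 2.859 cm → contributes +812.8 cm⁴
Total I = 1 564 cm⁴.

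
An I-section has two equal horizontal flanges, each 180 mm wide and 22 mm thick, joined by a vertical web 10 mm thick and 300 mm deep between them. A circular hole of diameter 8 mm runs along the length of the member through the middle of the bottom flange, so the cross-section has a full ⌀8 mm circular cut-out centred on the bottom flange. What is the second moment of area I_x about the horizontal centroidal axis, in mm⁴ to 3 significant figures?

Break the section into simple shapes (no overlaps), measuring from the bottom-left corner of the bounding box.
Bottom flange: 180 × 22, A = 3 960 mm², y = 11 mm, Ī = 159 720 mm⁴.
Web: 10 × 300, A = 3 000 mm², y = 172 mm, Ī = 22 500 000 mm⁴.
Top flange: 180 × 22, A = 3 960 mm², y = 333 mm, Ī = 159 720 mm⁴.
Hole (subtracted): ⌀8, A = 50.265 mm², y = 11 mm, Ī = 201.06 mm⁴.
Centroid: ȳ = ΣA·y / ΣA = 172.74 mm.
Transfer each piece to the horizontal centroidal axis using Ī + A·d² with d = y − 172.74:
  bottom flange: d = -161.74 mm → contributes +103 758 428 mm⁴
  web: d = -0.74452 mm → contributes +22 501 663 mm⁴
  top flange: d = 160.26 mm → contributes +101 859 722 mm⁴
  hole: d = -161.74 mm → contributes −1 315 211 mm⁴
Total I = 226 804 602 mm⁴.

I_x ≈ 2.27 × 10⁸ mm⁴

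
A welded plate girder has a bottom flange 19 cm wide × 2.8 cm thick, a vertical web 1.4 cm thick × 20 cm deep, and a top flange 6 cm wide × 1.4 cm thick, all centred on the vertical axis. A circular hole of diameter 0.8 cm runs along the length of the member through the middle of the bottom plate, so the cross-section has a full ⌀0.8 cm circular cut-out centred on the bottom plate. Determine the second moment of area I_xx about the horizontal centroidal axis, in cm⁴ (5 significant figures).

Decompose the section into non-overlapping parts with the origin at the bottom-left of its bounding rectangle.
Bottom plate: 19 × 2.8, A = 53.2 cm², y = 1.4 cm, Ī = 34.75733 cm⁴.
Web plate: 1.4 × 20, A = 28 cm², y = 12.8 cm, Ī = 933.3333 cm⁴.
Top plate: 6 × 1.4, A = 8.4 cm², y = 23.5 cm, Ī = 1.372 cm⁴.
Hole (subtracted): ⌀0.8, A = 0.5026548 cm², y = 1.4 cm, Ī = 0.02010619 cm⁴.
Centroid: ȳ = ΣA·y / ΣA = 7.066162 cm.
Transfer each piece to the horizontal centroidal axis using Ī + A·d² with d = y − 7.066162:
  bottom plate: d = -5.666162 cm → contributes +1742.764 cm⁴
  web plate: d = 5.733838 cm → contributes +1853.886 cm⁴
  top plate: d = 16.43384 cm → contributes +2269.969 cm⁴
  hole: d = -5.666162 cm → contributes −16.15804 cm⁴
Total I = 5850.461 cm⁴.

I_xx ≈ 5850.5 cm⁴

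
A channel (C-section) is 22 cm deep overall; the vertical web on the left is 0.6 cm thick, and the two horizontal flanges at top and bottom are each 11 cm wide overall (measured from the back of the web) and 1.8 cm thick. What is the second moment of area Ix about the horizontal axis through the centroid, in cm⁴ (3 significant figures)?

Ix ≈ 4360 cm⁴

Decompose the section into non-overlapping parts with the origin at the bottom-left of its bounding rectangle.
Web: 0.6 × 22, A = 13.2 cm², y = 11 cm, Ī = 532.4 cm⁴.
Top flange (beyond web): 10.4 × 1.8, A = 18.72 cm², y = 21.1 cm, Ī = 5.0544 cm⁴.
Bottom flange (beyond web): 10.4 × 1.8, A = 18.72 cm², y = 0.9 cm, Ī = 5.0544 cm⁴.
By symmetry the centroid is at mid-height, ȳ = 11 cm.
Transfer each piece to the horizontal axis through the centroid using Ī + A·d² with d = y − 11:
  web: d = 0 cm → contributes +532.4 cm⁴
  top flange (beyond web): d = 10.1 cm → contributes +1914.7 cm⁴
  bottom flange (beyond web): d = -10.1 cm → contributes +1914.7 cm⁴
Total I = 4361.8 cm⁴.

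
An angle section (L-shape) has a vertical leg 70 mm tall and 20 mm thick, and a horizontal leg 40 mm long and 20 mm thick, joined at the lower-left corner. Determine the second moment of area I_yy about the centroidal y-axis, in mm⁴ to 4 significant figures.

I_yy ≈ 1.844 × 10⁵ mm⁴

Split into non-overlapping primitives; take the origin at the lower-left of the bounding box.
Vertical leg: 20 × 70, A = 1 400 mm², x = 10 mm, Ī = 46666.7 mm⁴.
Horizontal leg (remainder): 20 × 20, A = 400 mm², x = 30 mm, Ī = 13333.3 mm⁴.
Centroid: x̄ = ΣA·x / ΣA = 14.4444 mm.
Transfer each piece to the centroidal y-axis using Ī + A·d² with d = x − 14.4444:
  vertical leg: d = -4.44444 mm → contributes +74 321 mm⁴
  horizontal leg (remainder): d = 15.5556 mm → contributes +110 123 mm⁴
Total I = 184 444 mm⁴.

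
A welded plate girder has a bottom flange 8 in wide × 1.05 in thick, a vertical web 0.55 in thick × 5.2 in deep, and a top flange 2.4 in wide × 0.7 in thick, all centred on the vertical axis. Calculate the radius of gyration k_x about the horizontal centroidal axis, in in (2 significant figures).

k_x ≈ 2.3 in

Break the section into simple shapes (no overlaps), measuring from the bottom-left corner of the bounding box.
Bottom plate: 8 × 1.05, A = 8.4 in², y = 0.525 in, Ī = 0.7718 in⁴.
Web plate: 0.55 × 5.2, A = 2.86 in², y = 3.65 in, Ī = 6.445 in⁴.
Top plate: 2.4 × 0.7, A = 1.68 in², y = 6.6 in, Ī = 0.0686 in⁴.
Centroid: ȳ = ΣA·y / ΣA = 2.004 in.
Transfer each piece to the horizontal centroidal axis using Ī + A·d² with d = y − 2.004:
  bottom plate: d = -1.479 in → contributes +19.16 in⁴
  web plate: d = 1.646 in → contributes +14.19 in⁴
  top plate: d = 4.596 in → contributes +35.55 in⁴
Total I = 68.9 in⁴.
Radius of gyration: k = √(I/A) = √(68.9 / 12.94) = 2.307 in.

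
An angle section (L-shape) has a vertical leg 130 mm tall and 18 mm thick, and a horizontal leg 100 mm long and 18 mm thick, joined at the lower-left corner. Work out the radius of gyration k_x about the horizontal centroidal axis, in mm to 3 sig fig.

Decompose the section into non-overlapping parts with the origin at the bottom-left of its bounding rectangle.
Vertical leg: 18 × 130, A = 2 340 mm², y = 65 mm, Ī = 3 295 500 mm⁴.
Horizontal leg (remainder): 82 × 18, A = 1 476 mm², y = 9 mm, Ī = 39 852 mm⁴.
Centroid: ȳ = ΣA·y / ΣA = 43.34 mm.
Transfer each piece to the horizontal centroidal axis using Ī + A·d² with d = y − 43.34:
  vertical leg: d = 21.66 mm → contributes +4 393 362 mm⁴
  horizontal leg (remainder): d = -34.34 mm → contributes +1 780 365 mm⁴
Total I = 6 173 728 mm⁴.
Radius of gyration: k = √(I/A) = √(6 173 728 / 3 816) = 40.223 mm.

k_x ≈ 40.2 mm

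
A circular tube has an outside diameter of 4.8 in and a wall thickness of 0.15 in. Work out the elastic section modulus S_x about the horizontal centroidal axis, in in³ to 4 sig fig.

S_x ≈ 2.470 in³

Split into non-overlapping primitives; take the origin at the lower-left of the bounding box.
Outer circle: ⌀4.8, A = 18.0956 in², y = 2.4 in, Ī = 26.0576 in⁴.
Bore (subtracted): ⌀4.5, A = 15.9043 in², y = 2.4 in, Ī = 20.1289 in⁴.
By symmetry the centroid is at mid-height, ȳ = 2.4 in.
All pieces are centred on the horizontal centroidal axis, so I = ΣĪ (holes subtracted) = 5.92873 in⁴.
Extreme fibre distance c = 2.4 in; S = I/c = 2.4703 in³.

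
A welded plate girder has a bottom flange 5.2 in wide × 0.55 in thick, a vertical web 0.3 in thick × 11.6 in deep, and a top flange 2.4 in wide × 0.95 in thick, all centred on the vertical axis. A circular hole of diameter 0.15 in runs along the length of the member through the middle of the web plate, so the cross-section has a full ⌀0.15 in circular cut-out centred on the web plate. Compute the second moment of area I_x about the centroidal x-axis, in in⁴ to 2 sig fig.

Decompose the section into non-overlapping parts with the origin at the bottom-left of its bounding rectangle.
Bottom plate: 5.2 × 0.55, A = 2.86 in², y = 0.275 in, Ī = 0.0721 in⁴.
Web plate: 0.3 × 11.6, A = 3.48 in², y = 6.35 in, Ī = 39.02 in⁴.
Top plate: 2.4 × 0.95, A = 2.28 in², y = 12.63 in, Ī = 0.1715 in⁴.
Hole (subtracted): ⌀0.15, A = 0.01767 in², y = 6.35 in, Ī = 0.00002485 in⁴.
Centroid: ȳ = ΣA·y / ΣA = 5.993 in.
Transfer each piece to the centroidal x-axis using Ī + A·d² with d = y − 5.993:
  bottom plate: d = -5.718 in → contributes +93.59 in⁴
  web plate: d = 0.3566 in → contributes +39.46 in⁴
  top plate: d = 6.632 in → contributes +100.4 in⁴
  hole: d = 0.3566 in → contributes −0.002272 in⁴
Total I = 233.5 in⁴.

I_x ≈ 230 in⁴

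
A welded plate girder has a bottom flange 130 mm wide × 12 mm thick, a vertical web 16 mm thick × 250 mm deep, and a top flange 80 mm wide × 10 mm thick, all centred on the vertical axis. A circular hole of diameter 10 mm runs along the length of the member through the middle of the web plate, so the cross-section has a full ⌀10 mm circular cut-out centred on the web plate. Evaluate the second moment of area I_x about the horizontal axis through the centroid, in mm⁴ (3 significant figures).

Break the section into simple shapes (no overlaps), measuring from the bottom-left corner of the bounding box.
Bottom plate: 130 × 12, A = 1 560 mm², y = 6 mm, Ī = 18 720 mm⁴.
Web plate: 16 × 250, A = 4 000 mm², y = 137 mm, Ī = 20 833 333 mm⁴.
Top plate: 80 × 10, A = 800 mm², y = 267 mm, Ī = 6666.7 mm⁴.
Hole (subtracted): ⌀10, A = 78.54 mm², y = 137 mm, Ī = 490.87 mm⁴.
Centroid: ȳ = ΣA·y / ΣA = 121.02 mm.
Transfer each piece to the horizontal axis through the centroid using Ī + A·d² with d = y − 121.02:
  bottom plate: d = -115.02 mm → contributes +20 657 910 mm⁴
  web plate: d = 15.977 mm → contributes +21 854 414 mm⁴
  top plate: d = 145.98 mm → contributes +17 054 136 mm⁴
  hole: d = 15.977 mm → contributes −20 540 mm⁴
Total I = 59 545 920 mm⁴.

I_x ≈ 5.95 × 10⁷ mm⁴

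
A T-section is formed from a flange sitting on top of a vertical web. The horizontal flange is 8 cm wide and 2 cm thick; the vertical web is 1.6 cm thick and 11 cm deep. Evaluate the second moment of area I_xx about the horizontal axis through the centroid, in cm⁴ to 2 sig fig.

Split into non-overlapping primitives; take the origin at the lower-left of the bounding box.
Flange: 8 × 2, A = 16 cm², y = 12 cm, Ī = 5.333 cm⁴.
Web: 1.6 × 11, A = 17.6 cm², y = 5.5 cm, Ī = 177.5 cm⁴.
Centroid: ȳ = ΣA·y / ΣA = 8.595 cm.
Transfer each piece to the horizontal axis through the centroid using Ī + A·d² with d = y − 8.595:
  flange: d = 3.405 cm → contributes +190.8 cm⁴
  web: d = -3.095 cm → contributes +346.1 cm⁴
Total I = 536.9 cm⁴.

I_xx ≈ 540 cm⁴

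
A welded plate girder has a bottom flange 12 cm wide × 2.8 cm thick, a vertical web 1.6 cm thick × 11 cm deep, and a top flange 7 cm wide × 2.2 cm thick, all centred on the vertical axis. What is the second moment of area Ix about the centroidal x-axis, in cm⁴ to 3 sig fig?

Decompose the section into non-overlapping parts with the origin at the bottom-left of its bounding rectangle.
Bottom plate: 12 × 2.8, A = 33.6 cm², y = 1.4 cm, Ī = 21.952 cm⁴.
Web plate: 1.6 × 11, A = 17.6 cm², y = 8.3 cm, Ī = 177.47 cm⁴.
Top plate: 7 × 2.2, A = 15.4 cm², y = 14.9 cm, Ī = 6.2113 cm⁴.
Centroid: ȳ = ΣA·y / ΣA = 6.345 cm.
Transfer each piece to the centroidal x-axis using Ī + A·d² with d = y − 6.345:
  bottom plate: d = -4.945 cm → contributes +843.59 cm⁴
  web plate: d = 1.955 cm → contributes +244.73 cm⁴
  top plate: d = 8.555 cm → contributes +1133.3 cm⁴
Total I = 2221.6 cm⁴.

Ix ≈ 2220 cm⁴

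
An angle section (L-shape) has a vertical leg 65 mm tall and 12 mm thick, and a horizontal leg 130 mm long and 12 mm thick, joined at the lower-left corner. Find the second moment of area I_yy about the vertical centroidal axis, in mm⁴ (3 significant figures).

I_yy ≈ 3.78 × 10⁶ mm⁴

Treat the section as a set of non-overlapping primitives; coordinates are from the bounding-box lower-left.
Vertical leg: 12 × 65, A = 780 mm², x = 6 mm, Ī = 9 360 mm⁴.
Horizontal leg (remainder): 118 × 12, A = 1 416 mm², x = 71 mm, Ī = 1 643 032 mm⁴.
Centroid: x̄ = ΣA·x / ΣA = 47.913 mm.
Transfer each piece to the vertical centroidal axis using Ī + A·d² with d = x − 47.913:
  vertical leg: d = -41.913 mm → contributes +1 379 557 mm⁴
  horizontal leg (remainder): d = 23.087 mm → contributes +2 397 802 mm⁴
Total I = 3 777 359 mm⁴.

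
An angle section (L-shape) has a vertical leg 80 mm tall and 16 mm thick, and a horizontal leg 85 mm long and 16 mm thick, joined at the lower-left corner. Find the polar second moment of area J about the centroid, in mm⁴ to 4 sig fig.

Split into non-overlapping primitives; take the origin at the lower-left of the bounding box.
Vertical leg: 16 × 80, A = 1 280 mm², y = 40 mm, Ī = 682 667 mm⁴.
Horizontal leg (remainder): 69 × 16, A = 1 104 mm², y = 8 mm, Ī = 23 552 mm⁴.
Centroid: ȳ = ΣA·y / ΣA = 25.1812 mm.
Transfer each piece to the centroidal x-axis using Ī + A·d² with d = y − 25.1812:
  vertical leg: d = 14.8188 mm → contributes +963 750 mm⁴
  horizontal leg (remainder): d = -17.1812 mm → contributes +349 446 mm⁴
Total I = 1 313 196 mm⁴.
For the y-axis: x̄ = 27.6812 mm.
Repeating about the centroidal y-axis gives I_y = 1 535 976 mm⁴.
Polar second moment: J = I_x + I_y = 2 849 173 mm⁴.

J ≈ 2.849 × 10⁶ mm⁴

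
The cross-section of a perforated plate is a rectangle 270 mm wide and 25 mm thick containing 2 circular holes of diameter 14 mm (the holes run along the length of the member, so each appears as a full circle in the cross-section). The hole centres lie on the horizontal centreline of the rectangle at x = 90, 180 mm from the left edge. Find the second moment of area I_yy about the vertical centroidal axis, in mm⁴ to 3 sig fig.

I_yy ≈ 4.04 × 10⁷ mm⁴

Break the section into simple shapes (no overlaps), measuring from the bottom-left corner of the bounding box.
Plate: 270 × 25, A = 6 750 mm², x = 135 mm, Ī = 41 006 250 mm⁴.
Hole 1 (subtracted): ⌀14, A = 153.94 mm², x = 90 mm, Ī = 1885.7 mm⁴.
Hole 2 (subtracted): ⌀14, A = 153.94 mm², x = 180 mm, Ī = 1885.7 mm⁴.
By symmetry the centroid is at mid-width, x̄ = 135 mm.
Transfer each piece to the vertical centroidal axis using Ī + A·d² with d = x − 135:
  plate: d = 0 mm → contributes +41 006 250 mm⁴
  hole 1: d = -45 mm → contributes −313 610 mm⁴
  hole 2: d = 45 mm → contributes −313 610 mm⁴
Total I = 40 379 029 mm⁴.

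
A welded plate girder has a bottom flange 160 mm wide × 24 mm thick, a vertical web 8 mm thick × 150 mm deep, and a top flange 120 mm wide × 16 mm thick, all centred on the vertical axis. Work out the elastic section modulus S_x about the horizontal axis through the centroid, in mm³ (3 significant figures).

Split into non-overlapping primitives; take the origin at the lower-left of the bounding box.
Bottom plate: 160 × 24, A = 3 840 mm², y = 12 mm, Ī = 184 320 mm⁴.
Web plate: 8 × 150, A = 1 200 mm², y = 99 mm, Ī = 2 250 000 mm⁴.
Top plate: 120 × 16, A = 1 920 mm², y = 182 mm, Ī = 40 960 mm⁴.
Centroid: ȳ = ΣA·y / ΣA = 73.897 mm.
Transfer each piece to the horizontal axis through the centroid using Ī + A·d² with d = y − 73.897:
  bottom plate: d = -61.897 mm → contributes +14 896 063 mm⁴
  web plate: d = 25.103 mm → contributes +3 006 220 mm⁴
  top plate: d = 108.1 mm → contributes +22 478 763 mm⁴
Total I = 40 381 046 mm⁴.
Extreme fibre distance c = 116.1 mm; S = I/c = 347 802 mm³.

S_x ≈ 3.48 × 10⁵ mm³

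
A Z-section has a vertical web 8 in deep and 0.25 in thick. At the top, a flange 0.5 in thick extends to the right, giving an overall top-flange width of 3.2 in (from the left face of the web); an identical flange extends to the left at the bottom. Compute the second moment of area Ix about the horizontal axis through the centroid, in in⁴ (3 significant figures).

Ix ≈ 52.2 in⁴

Decompose the section into non-overlapping parts with the origin at the bottom-left of its bounding rectangle.
Web: 0.25 × 8, A = 2 in², y = 4 in, Ī = 10.667 in⁴.
Top flange (beyond web): 2.95 × 0.5, A = 1.475 in², y = 7.75 in, Ī = 0.030729 in⁴.
Bottom flange (beyond web): 2.95 × 0.5, A = 1.475 in², y = 0.25 in, Ī = 0.030729 in⁴.
Centroid: ȳ = ΣA·y / ΣA = 4 in.
Transfer each piece to the horizontal axis through the centroid using Ī + A·d² with d = y − 4:
  web: d = 0 in → contributes +10.667 in⁴
  top flange (beyond web): d = 3.75 in → contributes +20.773 in⁴
  bottom flange (beyond web): d = -3.75 in → contributes +20.773 in⁴
Total I = 52.213 in⁴.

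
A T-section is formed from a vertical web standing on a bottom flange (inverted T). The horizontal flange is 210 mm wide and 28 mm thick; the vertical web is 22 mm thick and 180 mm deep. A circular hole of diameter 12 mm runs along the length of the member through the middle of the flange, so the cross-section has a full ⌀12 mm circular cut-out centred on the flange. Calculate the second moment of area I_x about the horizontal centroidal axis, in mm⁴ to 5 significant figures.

Break the section into simple shapes (no overlaps), measuring from the bottom-left corner of the bounding box.
Flange: 210 × 28, A = 5 880 mm², y = 14 mm, Ī = 384 160 mm⁴.
Web: 22 × 180, A = 3 960 mm², y = 118 mm, Ī = 10 692 000 mm⁴.
Hole (subtracted): ⌀12, A = 113.0973 mm², y = 14 mm, Ī = 1017.876 mm⁴.
Centroid: ȳ = ΣA·y / ΣA = 56.3403 mm.
Transfer each piece to the horizontal centroidal axis using Ī + A·d² with d = y − 56.3403:
  flange: d = -42.3403 mm → contributes +10 925 243 mm⁴
  web: d = 61.6597 mm → contributes +25 747 597 mm⁴
  hole: d = -42.3403 mm → contributes −203767.6 mm⁴
Total I = 36 469 072 mm⁴.

I_x ≈ 3.6469 × 10⁷ mm⁴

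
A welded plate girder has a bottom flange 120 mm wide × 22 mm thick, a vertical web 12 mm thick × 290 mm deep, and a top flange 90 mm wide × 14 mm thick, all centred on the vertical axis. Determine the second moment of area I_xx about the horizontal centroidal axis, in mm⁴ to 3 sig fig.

I_xx ≈ 1.11 × 10⁸ mm⁴

Treat the section as a set of non-overlapping primitives; coordinates are from the bounding-box lower-left.
Bottom plate: 120 × 22, A = 2 640 mm², y = 11 mm, Ī = 106 480 mm⁴.
Web plate: 12 × 290, A = 3 480 mm², y = 167 mm, Ī = 24 389 000 mm⁴.
Top plate: 90 × 14, A = 1 260 mm², y = 319 mm, Ī = 20 580 mm⁴.
Centroid: ȳ = ΣA·y / ΣA = 137.15 mm.
Transfer each piece to the horizontal centroidal axis using Ī + A·d² with d = y − 137.15:
  bottom plate: d = -126.15 mm → contributes +42 116 535 mm⁴
  web plate: d = 29.854 mm → contributes +27 490 518 mm⁴
  top plate: d = 181.85 mm → contributes +41 689 729 mm⁴
Total I = 111 296 782 mm⁴.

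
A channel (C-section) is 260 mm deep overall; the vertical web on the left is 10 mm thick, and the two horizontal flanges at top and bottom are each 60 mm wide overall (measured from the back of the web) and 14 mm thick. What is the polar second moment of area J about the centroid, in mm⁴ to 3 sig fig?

J ≈ 3.70 × 10⁷ mm⁴

Treat the section as a set of non-overlapping primitives; coordinates are from the bounding-box lower-left.
Web: 10 × 260, A = 2 600 mm², y = 130 mm, Ī = 14 646 667 mm⁴.
Top flange (beyond web): 50 × 14, A = 700 mm², y = 253 mm, Ī = 11 433 mm⁴.
Bottom flange (beyond web): 50 × 14, A = 700 mm², y = 7 mm, Ī = 11 433 mm⁴.
By symmetry the centroid is at mid-height, ȳ = 130 mm.
Transfer each piece to the centroidal x-axis using Ī + A·d² with d = y − 130:
  web: d = 0 mm → contributes +14 646 667 mm⁴
  top flange (beyond web): d = 123 mm → contributes +10 601 733 mm⁴
  bottom flange (beyond web): d = -123 mm → contributes +10 601 733 mm⁴
Total I = 35 850 133 mm⁴.
For the y-axis: x̄ = 15.5 mm.
Repeating about the centroidal y-axis gives I_y = 1 132 333 mm⁴.
Polar second moment: J = I_x + I_y = 36 982 467 mm⁴.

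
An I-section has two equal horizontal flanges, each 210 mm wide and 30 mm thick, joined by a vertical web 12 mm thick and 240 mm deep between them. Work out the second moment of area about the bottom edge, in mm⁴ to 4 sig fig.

Decompose the section into non-overlapping parts with the origin at the bottom-left of its bounding rectangle.
Bottom flange: 210 × 30, A = 6 300 mm², y = 15 mm, Ī = 472 500 mm⁴.
Web: 12 × 240, A = 2 880 mm², y = 150 mm, Ī = 13 824 000 mm⁴.
Top flange: 210 × 30, A = 6 300 mm², y = 285 mm, Ī = 472 500 mm⁴.
Transfer each piece to a horizontal axis along the bottom face using Ī + A·d² with d = y − 0:
  bottom flange: d = 15 mm → contributes +1 890 000 mm⁴
  web: d = 150 mm → contributes +78 624 000 mm⁴
  top flange: d = 285 mm → contributes +512 190 000 mm⁴
Total I = 592 704 000 mm⁴.

I_base ≈ 5.927 × 10⁸ mm⁴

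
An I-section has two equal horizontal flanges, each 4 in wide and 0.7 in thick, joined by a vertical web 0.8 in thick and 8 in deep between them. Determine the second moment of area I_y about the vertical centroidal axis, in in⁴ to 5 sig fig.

Decompose the section into non-overlapping parts with the origin at the bottom-left of its bounding rectangle.
Bottom flange: 4 × 0.7, A = 2.8 in², x = 2 in, Ī = 3.733333 in⁴.
Web: 0.8 × 8, A = 6.4 in², x = 2 in, Ī = 0.3413333 in⁴.
Top flange: 4 × 0.7, A = 2.8 in², x = 2 in, Ī = 3.733333 in⁴.
By symmetry the centroid is at mid-width, x̄ = 2 in.
All pieces are centred on the vertical centroidal axis, so I = ΣĪ = 7.808 in⁴.

I_y ≈ 7.8080 in⁴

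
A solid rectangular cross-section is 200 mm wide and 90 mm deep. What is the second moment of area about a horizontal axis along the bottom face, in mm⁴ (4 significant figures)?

The section: 200 × 90, A = 18 000 mm², y = 45 mm, Ī = 12 150 000 mm⁴.
Transfer it to the base of the section using Ī + A·d² with d = y − 0:
  the section: d = 45 mm → contributes +48 600 000 mm⁴
Total I = 48 600 000 mm⁴.

I_base ≈ 4.860 × 10⁷ mm⁴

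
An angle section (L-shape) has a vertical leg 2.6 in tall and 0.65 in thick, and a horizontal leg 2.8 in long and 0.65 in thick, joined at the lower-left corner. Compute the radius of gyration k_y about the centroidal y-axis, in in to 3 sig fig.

Break the section into simple shapes (no overlaps), measuring from the bottom-left corner of the bounding box.
Vertical leg: 0.65 × 2.6, A = 1.69 in², x = 0.325 in, Ī = 0.059502 in⁴.
Horizontal leg (remainder): 2.15 × 0.65, A = 1.3975 in², x = 1.725 in, Ī = 0.53833 in⁴.
Centroid: x̄ = ΣA·x / ΣA = 0.95868 in.
Transfer each piece to the centroidal y-axis using Ī + A·d² with d = x − 0.95868:
  vertical leg: d = -0.63368 in → contributes +0.73813 in⁴
  horizontal leg (remainder): d = 0.76632 in → contributes +1.359 in⁴
Total I = 2.0971 in⁴.
Radius of gyration: k = √(I/A) = √(2.0971 / 3.0875) = 0.82416 in.

k_y ≈ 0.824 in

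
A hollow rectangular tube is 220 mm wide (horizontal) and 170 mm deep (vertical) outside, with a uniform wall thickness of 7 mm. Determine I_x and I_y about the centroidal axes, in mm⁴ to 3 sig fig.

Break the section into simple shapes (no overlaps), measuring from the bottom-left corner of the bounding box.
Outer rectangle: 220 × 170, A = 37 400 mm², y = 85 mm, Ī = 90 071 667 mm⁴.
Inner void (subtracted): 206 × 156, A = 32 136 mm², y = 85 mm, Ī = 65 171 808 mm⁴.
By symmetry the centroid is at mid-height, ȳ = 85 mm.
All pieces are centred on the centroidal x-axis, so I = ΣĪ (holes subtracted) = 24 899 859 mm⁴.
Repeating about the centroidal y-axis gives I_y = 37 203 059 mm⁴.

I_x ≈ 2.49 × 10⁷ mm⁴, I_y ≈ 3.72 × 10⁷ mm⁴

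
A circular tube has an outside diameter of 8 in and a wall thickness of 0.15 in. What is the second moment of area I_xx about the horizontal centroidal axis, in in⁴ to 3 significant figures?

I_xx ≈ 28.5 in⁴

Split into non-overlapping primitives; take the origin at the lower-left of the bounding box.
Outer circle: ⌀8, A = 50.265 in², y = 4 in, Ī = 201.06 in⁴.
Bore (subtracted): ⌀7.7, A = 46.566 in², y = 4 in, Ī = 172.56 in⁴.
By symmetry the centroid is at mid-height, ȳ = 4 in.
All pieces are centred on the horizontal centroidal axis, so I = ΣĪ (holes subtracted) = 28.505 in⁴.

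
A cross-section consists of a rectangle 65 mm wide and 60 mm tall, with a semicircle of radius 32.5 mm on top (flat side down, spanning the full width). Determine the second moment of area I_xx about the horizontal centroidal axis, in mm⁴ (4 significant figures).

Split into non-overlapping primitives; take the origin at the lower-left of the bounding box.
Rectangular body: 65 × 60, A = 3 900 mm², y = 30 mm, Ī = 1 170 000 mm⁴.
Semicircular cap: semicircle r = 32.5, A = 1659.15 mm², y = 73.7934 mm, Ī = 122 452 mm⁴.
Centroid: ȳ = ΣA·y / ΣA = 43.0703 mm.
Transfer each piece to the horizontal centroidal axis using Ī + A·d² with d = y − 43.0703:
  rectangular body: d = -13.0703 mm → contributes +1 836 252 mm⁴
  semicircular cap: d = 30.7231 mm → contributes +1 688 541 mm⁴
Total I = 3 524 792 mm⁴.

I_xx ≈ 3.525 × 10⁶ mm⁴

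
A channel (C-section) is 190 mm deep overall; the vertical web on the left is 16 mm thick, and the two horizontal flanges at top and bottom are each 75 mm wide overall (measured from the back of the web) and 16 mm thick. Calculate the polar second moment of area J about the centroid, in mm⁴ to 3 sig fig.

Split into non-overlapping primitives; take the origin at the lower-left of the bounding box.
Web: 16 × 190, A = 3 040 mm², y = 95 mm, Ī = 9 145 333 mm⁴.
Top flange (beyond web): 59 × 16, A = 944 mm², y = 182 mm, Ī = 20 139 mm⁴.
Bottom flange (beyond web): 59 × 16, A = 944 mm², y = 8 mm, Ī = 20 139 mm⁴.
By symmetry the centroid is at mid-height, ȳ = 95 mm.
Transfer each piece to the centroidal x-axis using Ī + A·d² with d = y − 95:
  web: d = 0 mm → contributes +9 145 333 mm⁴
  top flange (beyond web): d = 87 mm → contributes +7 165 275 mm⁴
  bottom flange (beyond web): d = -87 mm → contributes +7 165 275 mm⁴
Total I = 23 475 883 mm⁴.
For the y-axis: x̄ = 22.367 mm.
Repeating about the centroidal y-axis gives I_y = 2 250 355 mm⁴.
Polar second moment: J = I_x + I_y = 25 726 238 mm⁴.

J ≈ 2.57 × 10⁷ mm⁴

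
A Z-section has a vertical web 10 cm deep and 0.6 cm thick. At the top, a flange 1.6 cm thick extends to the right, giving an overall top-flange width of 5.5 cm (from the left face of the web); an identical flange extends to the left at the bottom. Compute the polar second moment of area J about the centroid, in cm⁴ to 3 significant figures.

Split into non-overlapping primitives; take the origin at the lower-left of the bounding box.
Web: 0.6 × 10, A = 6 cm², y = 5 cm, Ī = 50 cm⁴.
Top flange (beyond web): 4.9 × 1.6, A = 7.84 cm², y = 9.2 cm, Ī = 1.6725 cm⁴.
Bottom flange (beyond web): 4.9 × 1.6, A = 7.84 cm², y = 0.8 cm, Ī = 1.6725 cm⁴.
Centroid: ȳ = ΣA·y / ΣA = 5 cm.
Transfer each piece to the centroidal x-axis using Ī + A·d² with d = y − 5:
  web: d = 0 cm → contributes +50 cm⁴
  top flange (beyond web): d = 4.2 cm → contributes +139.97 cm⁴
  bottom flange (beyond web): d = -4.2 cm → contributes +139.97 cm⁴
Total I = 329.94 cm⁴.
For the y-axis: x̄ = 5.2 cm.
Repeating about the centroidal y-axis gives I_y = 150.13 cm⁴.
Polar second moment: J = I_x + I_y = 480.07 cm⁴.

J ≈ 480 cm⁴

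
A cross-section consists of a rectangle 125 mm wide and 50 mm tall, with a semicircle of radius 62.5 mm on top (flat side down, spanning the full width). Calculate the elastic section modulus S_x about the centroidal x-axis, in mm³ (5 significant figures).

Split into non-overlapping primitives; take the origin at the lower-left of the bounding box.
Rectangular body: 125 × 50, A = 6 250 mm², y = 25 mm, Ī = 1 302 083 mm⁴.
Semicircular cap: semicircle r = 62.5, A = 6135.923 mm², y = 76.52582 mm, Ī = 1 674 758 mm⁴.
Centroid: ȳ = ΣA·y / ΣA = 50.52563 mm.
Transfer each piece to the centroidal x-axis using Ī + A·d² with d = y − 50.52563:
  rectangular body: d = -25.52563 mm → contributes +5 374 320 mm⁴
  semicircular cap: d = 26.00019 mm → contributes +5 822 704 mm⁴
Total I = 11 197 024 mm⁴.
Extreme fibre distance c = 61.97437 mm; S = I/c = 180671.8 mm³.

S_x ≈ 1.8067 × 10⁵ mm³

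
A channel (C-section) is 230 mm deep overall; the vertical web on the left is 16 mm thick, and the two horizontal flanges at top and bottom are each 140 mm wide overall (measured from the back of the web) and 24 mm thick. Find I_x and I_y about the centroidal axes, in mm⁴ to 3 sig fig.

Break the section into simple shapes (no overlaps), measuring from the bottom-left corner of the bounding box.
Web: 16 × 230, A = 3 680 mm², y = 115 mm, Ī = 16 222 667 mm⁴.
Top flange (beyond web): 124 × 24, A = 2 976 mm², y = 218 mm, Ī = 142 848 mm⁴.
Bottom flange (beyond web): 124 × 24, A = 2 976 mm², y = 12 mm, Ī = 142 848 mm⁴.
By symmetry the centroid is at mid-height, ȳ = 115 mm.
Transfer each piece to the centroidal x-axis using Ī + A·d² with d = y − 115:
  web: d = 0 mm → contributes +16 222 667 mm⁴
  top flange (beyond web): d = 103 mm → contributes +31 715 232 mm⁴
  bottom flange (beyond web): d = -103 mm → contributes +31 715 232 mm⁴
Total I = 79 653 131 mm⁴.
For the y-axis: x̄ = 51.256 mm.
Repeating about the centroidal y-axis gives I_y = 18 847 700 mm⁴.

I_x ≈ 7.97 × 10⁷ mm⁴, I_y ≈ 1.88 × 10⁷ mm⁴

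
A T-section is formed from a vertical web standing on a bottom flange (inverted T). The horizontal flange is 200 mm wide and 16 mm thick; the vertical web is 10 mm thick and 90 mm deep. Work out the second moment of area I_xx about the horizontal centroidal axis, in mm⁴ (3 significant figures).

I_xx ≈ 2.65 × 10⁶ mm⁴

Split into non-overlapping primitives; take the origin at the lower-left of the bounding box.
Flange: 200 × 16, A = 3 200 mm², y = 8 mm, Ī = 68 267 mm⁴.
Web: 10 × 90, A = 900 mm², y = 61 mm, Ī = 607 500 mm⁴.
Centroid: ȳ = ΣA·y / ΣA = 19.634 mm.
Transfer each piece to the horizontal centroidal axis using Ī + A·d² with d = y − 19.634:
  flange: d = -11.634 mm → contributes +501 397 mm⁴
  web: d = 41.366 mm → contributes +2 147 520 mm⁴
Total I = 2 648 918 mm⁴.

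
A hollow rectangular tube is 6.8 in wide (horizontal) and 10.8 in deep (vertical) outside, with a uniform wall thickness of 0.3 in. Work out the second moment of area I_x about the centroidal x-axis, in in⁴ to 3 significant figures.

Split into non-overlapping primitives; take the origin at the lower-left of the bounding box.
Outer rectangle: 6.8 × 10.8, A = 73.44 in², y = 5.4 in, Ī = 713.84 in⁴.
Inner void (subtracted): 6.2 × 10.2, A = 63.24 in², y = 5.4 in, Ī = 548.29 in⁴.
By symmetry the centroid is at mid-height, ȳ = 5.4 in.
All pieces are centred on the centroidal x-axis, so I = ΣĪ (holes subtracted) = 165.55 in⁴.

I_x ≈ 166 in⁴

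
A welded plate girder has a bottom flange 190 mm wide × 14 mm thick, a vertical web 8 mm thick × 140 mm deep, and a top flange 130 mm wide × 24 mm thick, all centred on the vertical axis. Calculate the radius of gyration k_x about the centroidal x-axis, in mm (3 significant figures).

Treat the section as a set of non-overlapping primitives; coordinates are from the bounding-box lower-left.
Bottom plate: 190 × 14, A = 2 660 mm², y = 7 mm, Ī = 43 447 mm⁴.
Web plate: 8 × 140, A = 1 120 mm², y = 84 mm, Ī = 1 829 333 mm⁴.
Top plate: 130 × 24, A = 3 120 mm², y = 166 mm, Ī = 149 760 mm⁴.
Centroid: ȳ = ΣA·y / ΣA = 91.394 mm.
Transfer each piece to the centroidal x-axis using Ī + A·d² with d = y − 91.394:
  bottom plate: d = -84.394 mm → contributes +18 988 981 mm⁴
  web plate: d = -7.3942 mm → contributes +1 890 568 mm⁴
  top plate: d = 74.606 mm → contributes +17 515 758 mm⁴
Total I = 38 395 308 mm⁴.
Radius of gyration: k = √(I/A) = √(38 395 308 / 6 900) = 74.596 mm.

k_x ≈ 74.6 mm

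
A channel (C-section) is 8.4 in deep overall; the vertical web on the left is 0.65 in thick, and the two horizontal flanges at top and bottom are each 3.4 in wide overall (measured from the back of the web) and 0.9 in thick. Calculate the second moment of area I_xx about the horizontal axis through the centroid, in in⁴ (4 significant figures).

Treat the section as a set of non-overlapping primitives; coordinates are from the bounding-box lower-left.
Web: 0.65 × 8.4, A = 5.46 in², y = 4.2 in, Ī = 32.1048 in⁴.
Top flange (beyond web): 2.75 × 0.9, A = 2.475 in², y = 7.95 in, Ī = 0.167063 in⁴.
Bottom flange (beyond web): 2.75 × 0.9, A = 2.475 in², y = 0.45 in, Ī = 0.167063 in⁴.
By symmetry the centroid is at mid-height, ȳ = 4.2 in.
Transfer each piece to the horizontal axis through the centroid using Ī + A·d² with d = y − 4.2:
  web: d = 0 in → contributes +32.1048 in⁴
  top flange (beyond web): d = 3.75 in → contributes +34.9718 in⁴
  bottom flange (beyond web): d = -3.75 in → contributes +34.9718 in⁴
Total I = 102.048 in⁴.

I_xx ≈ 102.0 in⁴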